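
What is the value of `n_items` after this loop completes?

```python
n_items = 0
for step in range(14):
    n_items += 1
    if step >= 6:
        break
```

Loop breaks when step reaches 6, n_items is 7
`n_items` takes the values: 0 → 1 → 2 → 3 → 4 → 5 → 6 → 7

Answer: 7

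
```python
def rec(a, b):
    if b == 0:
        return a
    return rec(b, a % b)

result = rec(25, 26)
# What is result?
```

rec(25, 26) -> rec(26, 25) -> rec(25, 1) -> rec(1, 0) -> 1

Answer: 1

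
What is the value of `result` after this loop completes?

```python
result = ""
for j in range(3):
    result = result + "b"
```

Repeat 'b' 3 times
`result` takes the values: "" → "b" → "bb" → "bbb"

Answer: "bbb"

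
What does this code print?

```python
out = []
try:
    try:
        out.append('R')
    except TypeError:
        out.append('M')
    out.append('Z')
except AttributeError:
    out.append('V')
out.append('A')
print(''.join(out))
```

Execution trace: 'R' (inner try body, no exception) → 'Z' (try body, no exception) → 'A' (after the try/except). Output: RZA

Answer: RZA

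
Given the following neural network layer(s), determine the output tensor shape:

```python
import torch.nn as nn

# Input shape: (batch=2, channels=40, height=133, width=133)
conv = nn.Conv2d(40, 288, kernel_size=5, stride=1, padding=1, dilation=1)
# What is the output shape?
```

Input: (2, 40, 133, 133) -> Output: (2, 288, 131, 131)

Answer: (2, 288, 131, 131)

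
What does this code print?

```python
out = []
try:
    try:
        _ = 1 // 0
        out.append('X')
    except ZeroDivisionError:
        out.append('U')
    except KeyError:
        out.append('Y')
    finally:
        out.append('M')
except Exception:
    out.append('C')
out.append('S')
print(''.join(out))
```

Execution trace: 'U' (inner except ZeroDivisionError) → 'M' (inner finally) → 'S' (after the try/except). Output: UMS

Answer: UMS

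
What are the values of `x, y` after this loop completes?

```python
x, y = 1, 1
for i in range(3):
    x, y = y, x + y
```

Fibonacci: after 3 iterations
`x, y` takes the values: (1, 1) → (1, 2) → (2, 3) → (3, 5)

Answer: 3, 5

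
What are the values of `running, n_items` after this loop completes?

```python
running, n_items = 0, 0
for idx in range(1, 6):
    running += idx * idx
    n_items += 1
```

Sum of squares and count
`running, n_items` takes the values: (0, 0) → (1, 0) → (1, 1) → (5, 1) → (5, 2) → (14, 2) → (14, 3) → (30, 3) → (30, 4) → (55, 4) → (55, 5)

Answer: 55, 5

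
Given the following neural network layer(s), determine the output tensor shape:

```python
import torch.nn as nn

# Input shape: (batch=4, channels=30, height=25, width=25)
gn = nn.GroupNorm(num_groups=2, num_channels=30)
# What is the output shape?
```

Input: (4, 30, 25, 25) -> Output: (4, 30, 25, 25)

Answer: (4, 30, 25, 25)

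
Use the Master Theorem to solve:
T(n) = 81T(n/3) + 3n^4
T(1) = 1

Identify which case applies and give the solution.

a=81, b=3, f(n)=3n^4. log_3(81) = 4. Since c=4 = 4, Case 2 applies: T(n) = Θ(n^log_b(a) · log n) = O(n^4 log n).

Answer: O(n^4 log n) - Case 2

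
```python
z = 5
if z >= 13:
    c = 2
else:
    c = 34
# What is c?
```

Trace:
`z = 5` → z = 5
`if z >= 13: ...` → z >= 13 is False, take else branch → c = 34
So c = 34

Answer: 34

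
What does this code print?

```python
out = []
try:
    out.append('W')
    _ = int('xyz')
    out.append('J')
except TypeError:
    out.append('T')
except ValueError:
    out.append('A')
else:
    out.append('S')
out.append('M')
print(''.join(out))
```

Execution trace: 'W' (try body) → 'A' (except ValueError) → 'M' (after the try/except). Output: WAM

Answer: WAM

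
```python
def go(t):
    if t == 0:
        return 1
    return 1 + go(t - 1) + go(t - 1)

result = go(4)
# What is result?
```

go(t) = 1 + 2·go(t-1), go(0)=1. Closed form: (1+1)·2^4 - 1 = 31.

Answer: 31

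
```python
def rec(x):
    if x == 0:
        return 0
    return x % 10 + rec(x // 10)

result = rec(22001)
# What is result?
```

Sum of digits of 22001: 1 + 0 + 0 + 2 + 2 = 5

Answer: 5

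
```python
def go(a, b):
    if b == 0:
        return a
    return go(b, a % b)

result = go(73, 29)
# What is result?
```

go(73, 29) -> go(29, 15) -> go(15, 14) -> go(14, 1) -> go(1, 0) -> 1

Answer: 1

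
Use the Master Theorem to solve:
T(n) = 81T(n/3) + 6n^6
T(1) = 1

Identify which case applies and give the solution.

a=81, b=3, f(n)=6n^6. log_3(81) = 4. Since c=6 > 4 and the regularity condition holds (81(n/3)^6 = (81/3^6)n^6 with 81/3^6 < 1), Case 3 applies: T(n) = Θ(f(n)) = O(n^6).

Answer: O(n^6) - Case 3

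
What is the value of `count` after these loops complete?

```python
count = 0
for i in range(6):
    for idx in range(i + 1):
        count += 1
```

Triangle: 1 + 2 + ... + 6
`count` takes the values: 0 → 1 → 2 → 3 → 4 → 5 → 6 → 7 → 8 → 9 → 10 → 11 → 12 → 13 → 14 → 15 → 16 → 17 → 18 → 19 → 20 → 21

Answer: 21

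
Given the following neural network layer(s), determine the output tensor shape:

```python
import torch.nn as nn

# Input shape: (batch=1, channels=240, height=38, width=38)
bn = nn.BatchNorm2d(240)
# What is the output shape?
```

Input: (1, 240, 38, 38) -> Output: (1, 240, 38, 38)

Answer: (1, 240, 38, 38)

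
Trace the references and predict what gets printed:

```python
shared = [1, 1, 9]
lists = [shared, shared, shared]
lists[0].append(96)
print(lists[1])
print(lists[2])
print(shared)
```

Key concept: list of same reference.
Step by step:
`shared = [1, 1, 9]` → shared = [1, 1, 9]
`lists = [shared, shared, shared]` → lists = [[1, 1, 9], [1, 1, 9], [1, 1, 9]]
`lists[0].append(96)` → shared = [1, 1, 9, 96]; lists = [[1, 1, 9, 96], [1, 1, 9, 96], [1, 1, 9, 96]]
`print(lists[1])` → prints [1, 1, 9, 96]
`print(lists[2])` → prints [1, 1, 9, 96]
`print(shared)` → prints [1, 1, 9, 96]

Answer:
[1, 1, 9, 96]
[1, 1, 9, 96]
[1, 1, 9, 96]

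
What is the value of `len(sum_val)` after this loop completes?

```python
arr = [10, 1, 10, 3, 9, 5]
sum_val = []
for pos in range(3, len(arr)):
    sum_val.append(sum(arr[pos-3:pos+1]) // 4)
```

Number of 4-element averages
`sum_val` takes the values: [] → [6] → [6, 5] → [6, 5, 6]
So `len(sum_val)` = 3

Answer: 3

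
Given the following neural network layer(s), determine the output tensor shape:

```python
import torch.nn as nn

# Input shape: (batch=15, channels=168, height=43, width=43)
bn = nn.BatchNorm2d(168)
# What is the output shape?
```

Input: (15, 168, 43, 43) -> Output: (15, 168, 43, 43)

Answer: (15, 168, 43, 43)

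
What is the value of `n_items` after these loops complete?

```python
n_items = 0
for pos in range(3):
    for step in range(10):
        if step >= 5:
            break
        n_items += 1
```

Inner breaks at 5, outer runs 3 times
`n_items` takes the values: 0 → 1 → 2 → 3 → 4 → 5 → 6 → 7 → 8 → 9 → 10 → 11 → 12 → 13 → 14 → 15

Answer: 15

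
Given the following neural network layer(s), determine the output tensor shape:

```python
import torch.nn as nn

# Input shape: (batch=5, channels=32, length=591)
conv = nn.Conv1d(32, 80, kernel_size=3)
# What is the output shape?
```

Input: (5, 32, 591) -> Output: (5, 80, 589)

Answer: (5, 80, 589)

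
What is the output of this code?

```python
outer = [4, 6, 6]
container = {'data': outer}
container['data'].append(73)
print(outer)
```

Key concept: dict holds reference to list.
Step by step:
`outer = [4, 6, 6]` → outer = [4, 6, 6]
`container = {'data': outer}` → container = {'data': [4, 6, 6]}
`container['data'].append(73)` → outer = [4, 6, 6, 73]; container = {'data': [4, 6, 6, 73]}
`print(outer)` → prints [4, 6, 6, 73]

Answer: [4, 6, 6, 73]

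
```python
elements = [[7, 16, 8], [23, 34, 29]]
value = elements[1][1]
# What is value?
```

Trace:
`elements = [[7, 16, 8], [23, 34, 29]]` → elements = [[7, 16, 8], [23, 34, 29]]
`value = elements[1][1]` → value = 34
So value = 34

Answer: 34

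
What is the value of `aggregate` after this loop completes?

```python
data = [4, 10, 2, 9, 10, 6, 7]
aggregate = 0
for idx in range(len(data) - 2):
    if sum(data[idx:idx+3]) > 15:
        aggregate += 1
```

Count windows with sum > 15
`aggregate` takes the values: 0 → 1 → 2 → 3 → 4 → 5

Answer: 5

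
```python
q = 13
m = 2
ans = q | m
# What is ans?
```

Trace:
`q = 13` → q = 13
`m = 2` → m = 2
`ans = q | m` → ans = 15
So ans = 15

Answer: 15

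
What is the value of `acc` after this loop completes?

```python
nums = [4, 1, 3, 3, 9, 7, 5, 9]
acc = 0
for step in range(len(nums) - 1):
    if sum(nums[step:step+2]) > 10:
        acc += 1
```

Count windows with sum > 10
`acc` takes the values: 0 → 1 → 2 → 3 → 4

Answer: 4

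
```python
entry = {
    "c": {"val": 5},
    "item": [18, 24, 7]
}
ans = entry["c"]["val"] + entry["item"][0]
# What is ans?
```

Trace:
`entry = { ...` → entry = {'c': {'val': 5}, 'item': [18, 24, 7]}
`ans = entry["c"]["val"] + entry["item"][0]` → ans = 23
So ans = 23

Answer: 23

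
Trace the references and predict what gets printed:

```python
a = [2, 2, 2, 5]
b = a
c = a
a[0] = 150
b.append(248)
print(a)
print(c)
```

Key concept: multiple aliases.
Step by step:
`a = [2, 2, 2, 5]` → a = [2, 2, 2, 5]
`b = a` → b = [2, 2, 2, 5] (same object as a)
`c = a` → c = [2, 2, 2, 5] (same object as a, b)
`a[0] = 150` → a = [150, 2, 2, 5] (same object as b, c); b = [150, 2, 2, 5] (same object as a, c); c = [150, 2, 2, 5] (same object as a, b)
`b.append(248)` → a = [150, 2, 2, 5, 248] (same object as b, c); b = [150, 2, 2, 5, 248] (same object as a, c); c = [150, 2, 2, 5, 248] (same object as a, b)
`print(a)` → prints [150, 2, 2, 5, 248]
`print(c)` → prints [150, 2, 2, 5, 248]

Answer:
[150, 2, 2, 5, 248]
[150, 2, 2, 5, 248]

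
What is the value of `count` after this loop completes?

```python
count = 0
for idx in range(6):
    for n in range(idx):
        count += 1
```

Triangle number: 0+1+2+...+5
`count` takes the values: 0 → 1 → 2 → 3 → 4 → 5 → 6 → 7 → 8 → 9 → 10 → 11 → 12 → 13 → 14 → 15

Answer: 15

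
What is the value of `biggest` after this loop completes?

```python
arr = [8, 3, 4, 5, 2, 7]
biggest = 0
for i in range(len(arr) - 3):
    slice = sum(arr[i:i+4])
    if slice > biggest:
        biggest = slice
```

Max sum of 4-element window in [8, 3, 4, 5, 2, 7]
`biggest` takes the values: 0 → 20

Answer: 20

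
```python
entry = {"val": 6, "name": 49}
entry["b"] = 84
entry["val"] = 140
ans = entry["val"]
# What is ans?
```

Trace:
`entry = {"val": 6, "name": 49}` → entry = {'val': 6, 'name': 49}
`entry["b"] = 84` → entry = {'val': 6, 'name': 49, 'b': 84}
`entry["val"] = 140` → entry = {'val': 140, 'name': 49, 'b': 84}
`ans = entry["val"]` → ans = 140
So ans = 140

Answer: 140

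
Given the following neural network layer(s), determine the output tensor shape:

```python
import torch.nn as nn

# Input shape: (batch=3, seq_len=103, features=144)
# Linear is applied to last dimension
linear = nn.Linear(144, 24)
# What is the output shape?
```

Input: (3, 103, 144) -> Output: (3, 103, 24)

Answer: (3, 103, 24)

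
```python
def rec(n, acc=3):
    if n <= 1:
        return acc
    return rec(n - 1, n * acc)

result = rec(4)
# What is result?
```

Accumulator trace (n, acc): (4, 3) -> (3, 12) -> (2, 36) -> (1, 72) -> return 72

Answer: 72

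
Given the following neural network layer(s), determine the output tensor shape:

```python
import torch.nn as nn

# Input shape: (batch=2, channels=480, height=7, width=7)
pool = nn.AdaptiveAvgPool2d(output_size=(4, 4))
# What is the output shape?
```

Input: (2, 480, 7, 7) -> Output: (2, 480, 4, 4)

Answer: (2, 480, 4, 4)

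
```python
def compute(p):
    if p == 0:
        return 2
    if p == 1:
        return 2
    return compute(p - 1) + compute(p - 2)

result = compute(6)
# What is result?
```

Build up from base cases: compute(0)=2, compute(1)=2, compute(2)=4, compute(3)=6, compute(4)=10, compute(5)=16, compute(6)=26

Answer: 26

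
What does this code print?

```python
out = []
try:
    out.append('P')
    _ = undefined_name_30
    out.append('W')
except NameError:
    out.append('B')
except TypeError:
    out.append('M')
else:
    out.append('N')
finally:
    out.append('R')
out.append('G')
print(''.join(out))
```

Execution trace: 'P' (try body) → 'B' (except NameError) → 'R' (finally) → 'G' (after the try/except). Output: PBRG

Answer: PBRG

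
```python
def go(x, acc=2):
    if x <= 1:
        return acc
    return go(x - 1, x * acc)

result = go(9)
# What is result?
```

Accumulator trace (n, acc): (9, 2) -> (8, 18) -> (7, 144) -> (6, 1008) -> (5, 6048) -> (4, 30240) -> (3, 120960) -> (2, 362880) -> (1, 725760) -> return 725760

Answer: 725760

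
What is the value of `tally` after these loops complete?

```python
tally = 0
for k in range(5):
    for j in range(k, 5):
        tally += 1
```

Upper triangle: 5 + 4 + ... + 1
`tally` takes the values: 0 → 1 → 2 → 3 → 4 → 5 → 6 → 7 → 8 → 9 → 10 → 11 → 12 → 13 → 14 → 15

Answer: 15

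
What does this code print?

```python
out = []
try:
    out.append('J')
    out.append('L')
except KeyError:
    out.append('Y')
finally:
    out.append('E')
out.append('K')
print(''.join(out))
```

Execution trace: 'J' (try body) → 'L' (try body, no exception) → 'E' (finally) → 'K' (after the try/except). Output: JLEK

Answer: JLEK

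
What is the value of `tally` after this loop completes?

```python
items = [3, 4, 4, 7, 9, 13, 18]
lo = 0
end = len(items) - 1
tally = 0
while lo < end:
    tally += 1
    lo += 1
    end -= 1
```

Iterations until pointers meet (list length 7)
`tally` takes the values: 0 → 1 → 2 → 3

Answer: 3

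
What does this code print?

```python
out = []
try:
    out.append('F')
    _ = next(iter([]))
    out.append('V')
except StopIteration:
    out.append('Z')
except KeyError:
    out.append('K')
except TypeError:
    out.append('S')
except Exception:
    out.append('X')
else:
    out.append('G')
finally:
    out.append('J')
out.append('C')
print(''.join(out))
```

Execution trace: 'F' (try body) → 'Z' (except StopIteration) → 'J' (finally) → 'C' (after the try/except). Output: FZJC

Answer: FZJC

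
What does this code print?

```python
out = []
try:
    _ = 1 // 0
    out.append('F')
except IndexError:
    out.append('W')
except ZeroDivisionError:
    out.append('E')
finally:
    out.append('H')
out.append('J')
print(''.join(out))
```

Execution trace: 'E' (except ZeroDivisionError) → 'H' (finally) → 'J' (after the try/except). Output: EHJ

Answer: EHJ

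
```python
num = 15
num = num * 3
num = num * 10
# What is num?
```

Trace:
`num = 15` → num = 15
`num = num * 3` → num = 45
`num = num * 10` → num = 450
So num = 450

Answer: 450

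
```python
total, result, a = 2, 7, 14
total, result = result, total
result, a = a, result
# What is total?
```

Trace:
`total, result, a = 2, 7, 14` → total = 2; result = 7; a = 14
`total, result = result, total` → total = 7; result = 2
`result, a = a, result` → result = 14; a = 2
So total = 7

Answer: 7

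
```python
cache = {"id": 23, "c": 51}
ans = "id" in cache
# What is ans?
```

Trace:
`cache = {"id": 23, "c": 51}` → cache = {'id': 23, 'c': 51}
`ans = "id" in cache` → ans = True
So ans = True

Answer: True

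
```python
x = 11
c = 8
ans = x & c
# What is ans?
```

Trace:
`x = 11` → x = 11
`c = 8` → c = 8
`ans = x & c` → ans = 8
So ans = 8

Answer: 8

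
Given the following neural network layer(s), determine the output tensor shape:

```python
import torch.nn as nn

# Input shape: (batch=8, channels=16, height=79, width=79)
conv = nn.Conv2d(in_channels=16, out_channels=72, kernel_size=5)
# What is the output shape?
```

Input: (8, 16, 79, 79) -> Output: (8, 72, 75, 75)

Answer: (8, 72, 75, 75)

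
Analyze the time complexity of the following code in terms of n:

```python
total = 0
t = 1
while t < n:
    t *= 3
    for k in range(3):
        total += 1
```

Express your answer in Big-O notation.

Each loop level contributes: log n × 1. Multiplying the contributions gives O(log n).

Answer: O(log n)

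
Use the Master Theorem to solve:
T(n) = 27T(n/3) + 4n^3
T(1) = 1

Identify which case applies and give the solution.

a=27, b=3, f(n)=4n^3. log_3(27) = 3. Since c=3 = 3, Case 2 applies: T(n) = Θ(n^log_b(a) · log n) = O(n^3 log n).

Answer: O(n^3 log n) - Case 2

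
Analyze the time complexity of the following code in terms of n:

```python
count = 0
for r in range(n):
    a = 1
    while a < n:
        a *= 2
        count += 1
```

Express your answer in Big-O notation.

Each loop level contributes: n × log n. Multiplying the contributions gives O(n log n).

Answer: O(n log n)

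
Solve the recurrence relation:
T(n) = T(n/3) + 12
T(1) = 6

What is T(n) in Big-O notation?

Each step divides n by 3 and adds 12. After log_3(n) steps we reach T(1)=6. So T(n) = 12·log_3(n) + 6 = O(log n).

Answer: O(log n)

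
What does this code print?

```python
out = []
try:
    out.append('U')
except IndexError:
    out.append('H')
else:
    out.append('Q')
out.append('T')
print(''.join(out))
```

Execution trace: 'U' (try body, no exception) → 'Q' (else) → 'T' (after the try/except). Output: UQT

Answer: UQT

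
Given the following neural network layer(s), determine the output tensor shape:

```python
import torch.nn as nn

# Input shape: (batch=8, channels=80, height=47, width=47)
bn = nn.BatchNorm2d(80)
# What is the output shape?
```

Input: (8, 80, 47, 47) -> Output: (8, 80, 47, 47)

Answer: (8, 80, 47, 47)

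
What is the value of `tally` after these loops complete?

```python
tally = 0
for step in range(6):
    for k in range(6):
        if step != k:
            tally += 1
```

6² - 6 (exclude diagonal)
`tally` takes the values: 0 → 1 → 2 → 3 → 4 → 5 → 6 → 7 → 8 → 9 → 10 → 11 → 12 → 13 → 14 → 15 → 16 → 17 → 18 → 19 → 20 → 21 → 22 → 23 → 24 → 25 → 26 → 27 → 28 → 29 → 30

Answer: 30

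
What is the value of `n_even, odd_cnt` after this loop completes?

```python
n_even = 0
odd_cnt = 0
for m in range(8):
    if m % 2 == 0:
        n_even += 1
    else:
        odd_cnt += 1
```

Count evens and odds in range(8)
`n_even, odd_cnt` takes the values: (0, 0) → (1, 0) → (1, 1) → (2, 1) → (2, 2) → (3, 2) → (3, 3) → (4, 3) → (4, 4)

Answer: 4, 4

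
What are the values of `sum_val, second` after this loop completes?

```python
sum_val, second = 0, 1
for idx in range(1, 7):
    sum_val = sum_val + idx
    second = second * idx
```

Sum and factorial of 1 to 6
`sum_val, second` takes the values: (0, 1) → (1, 1) → (3, 1) → (3, 2) → (6, 2) → (6, 6) → (10, 6) → (10, 24) → (15, 24) → (15, 120) → (21, 120) → (21, 720)

Answer: 21, 720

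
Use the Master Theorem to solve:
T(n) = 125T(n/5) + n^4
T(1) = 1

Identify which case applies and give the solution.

a=125, b=5, f(n)=n^4. log_5(125) = 3. Since c=4 > 3 and the regularity condition holds (125(n/5)^4 = (125/5^4)n^4 with 125/5^4 < 1), Case 3 applies: T(n) = Θ(f(n)) = O(n^4).

Answer: O(n^4) - Case 3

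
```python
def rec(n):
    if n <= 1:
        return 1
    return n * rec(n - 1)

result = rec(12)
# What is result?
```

rec(12) = 12 * 11 * 10 * 9 * 8 * 7 * 6 * 5 * 4 * 3 * 2 * 1 = 479001600

Answer: 479001600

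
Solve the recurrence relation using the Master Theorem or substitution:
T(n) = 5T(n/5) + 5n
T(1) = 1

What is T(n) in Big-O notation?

By Master Theorem: a=5, b=5, f(n)=5n. Since log_5(5) = 1 and f(n) = Θ(n^1), Case 2 applies. T(n) = O(n log n).

Answer: O(n log n)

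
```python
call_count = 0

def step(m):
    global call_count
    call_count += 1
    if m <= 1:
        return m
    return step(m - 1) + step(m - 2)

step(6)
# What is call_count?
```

Calls(m) = 1 + Calls(m-1) + Calls(m-2); Calls(0)=Calls(1)=1. For m=6 this gives 25.

Answer: 25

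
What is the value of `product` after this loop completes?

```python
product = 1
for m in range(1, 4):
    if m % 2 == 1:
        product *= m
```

Product of odd numbers 1 to 3
`product` takes the values: 1 → 3

Answer: 3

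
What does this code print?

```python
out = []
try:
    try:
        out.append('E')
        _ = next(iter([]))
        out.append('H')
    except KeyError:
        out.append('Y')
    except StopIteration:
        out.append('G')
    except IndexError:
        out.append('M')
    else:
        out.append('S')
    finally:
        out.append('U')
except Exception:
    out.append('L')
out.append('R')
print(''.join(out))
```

Execution trace: 'E' (inner try body) → 'G' (inner except StopIteration) → 'U' (inner finally) → 'R' (after the try/except). Output: EGUR

Answer: EGUR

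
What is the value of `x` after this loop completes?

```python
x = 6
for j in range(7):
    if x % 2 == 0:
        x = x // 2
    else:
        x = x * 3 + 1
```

Collatz-style transformation from 6
`x` takes the values: 6 → 3 → 10 → 5 → 16 → 8 → 4 → 2

Answer: 2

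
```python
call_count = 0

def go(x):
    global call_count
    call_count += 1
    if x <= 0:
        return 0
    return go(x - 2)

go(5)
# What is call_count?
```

Linear recursion stepping by 2: 4 calls from x=5 down to ≤0.

Answer: 4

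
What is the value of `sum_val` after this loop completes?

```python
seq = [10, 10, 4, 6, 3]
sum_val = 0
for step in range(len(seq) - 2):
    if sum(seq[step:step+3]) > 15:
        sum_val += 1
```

Count windows with sum > 15
`sum_val` takes the values: 0 → 1 → 2

Answer: 2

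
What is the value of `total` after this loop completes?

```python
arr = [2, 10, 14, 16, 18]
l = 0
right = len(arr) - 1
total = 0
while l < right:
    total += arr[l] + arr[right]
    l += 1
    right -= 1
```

Sum of pairs from ends
`total` takes the values: 0 → 20 → 46

Answer: 46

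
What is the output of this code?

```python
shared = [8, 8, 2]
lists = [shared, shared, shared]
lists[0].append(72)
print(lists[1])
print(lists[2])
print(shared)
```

Key concept: list of same reference.
Step by step:
`shared = [8, 8, 2]` → shared = [8, 8, 2]
`lists = [shared, shared, shared]` → lists = [[8, 8, 2], [8, 8, 2], [8, 8, 2]]
`lists[0].append(72)` → shared = [8, 8, 2, 72]; lists = [[8, 8, 2, 72], [8, 8, 2, 72], [8, 8, 2, 72]]
`print(lists[1])` → prints [8, 8, 2, 72]
`print(lists[2])` → prints [8, 8, 2, 72]
`print(shared)` → prints [8, 8, 2, 72]

Answer:
[8, 8, 2, 72]
[8, 8, 2, 72]
[8, 8, 2, 72]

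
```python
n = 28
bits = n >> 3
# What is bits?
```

Trace:
`n = 28` → n = 28
`bits = n >> 3` → bits = 3
So bits = 3

Answer: 3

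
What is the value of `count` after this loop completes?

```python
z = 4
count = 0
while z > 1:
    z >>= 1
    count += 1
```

Count right shifts until 1
`count` takes the values: 0 → 1 → 2

Answer: 2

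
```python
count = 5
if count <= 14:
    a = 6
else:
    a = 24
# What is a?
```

Trace:
`count = 5` → count = 5
`if count <= 14: ...` → count <= 14 is True → a = 6
So a = 6

Answer: 6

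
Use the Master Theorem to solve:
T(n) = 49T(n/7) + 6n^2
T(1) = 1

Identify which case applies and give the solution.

a=49, b=7, f(n)=6n^2. log_7(49) = 2. Since c=2 = 2, Case 2 applies: T(n) = Θ(n^log_b(a) · log n) = O(n^2 log n).

Answer: O(n^2 log n) - Case 2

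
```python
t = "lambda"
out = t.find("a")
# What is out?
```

Trace:
`t = "lambda"` → t = 'lambda'
`out = t.find("a")` → out = 1
So out = 1

Answer: 1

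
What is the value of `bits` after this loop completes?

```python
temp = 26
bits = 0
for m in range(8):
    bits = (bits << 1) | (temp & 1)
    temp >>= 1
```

Reverse lowest 8 bits of 26
`bits` takes the values: 0 → 1 → 2 → 5 → 11 → 22 → 44 → 88

Answer: 88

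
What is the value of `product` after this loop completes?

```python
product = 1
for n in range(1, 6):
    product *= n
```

5! = 120
`product` takes the values: 1 → 2 → 6 → 24 → 120

Answer: 120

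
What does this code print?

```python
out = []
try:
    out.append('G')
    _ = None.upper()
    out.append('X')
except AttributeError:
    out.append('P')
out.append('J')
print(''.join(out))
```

Execution trace: 'G' (try body) → 'P' (except AttributeError) → 'J' (after the try/except). Output: GPJ

Answer: GPJ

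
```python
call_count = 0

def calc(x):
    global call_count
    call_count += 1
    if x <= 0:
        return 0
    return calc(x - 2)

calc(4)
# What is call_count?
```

Linear recursion stepping by 2: 3 calls from x=4 down to ≤0.

Answer: 3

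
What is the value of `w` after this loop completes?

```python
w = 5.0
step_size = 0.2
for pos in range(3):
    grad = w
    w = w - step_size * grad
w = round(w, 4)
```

Gradient descent: w = 5.0 * (1 - 0.2)^3
`w` takes the values: 5.0 → 4.0 → 3.2 → 2.56

Answer: 2.56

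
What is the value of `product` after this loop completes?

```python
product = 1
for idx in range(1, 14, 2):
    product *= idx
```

Product of 1, 3, 5, ... up to 13
`product` takes the values: 1 → 3 → 15 → 105 → 945 → 10395 → 135135

Answer: 135135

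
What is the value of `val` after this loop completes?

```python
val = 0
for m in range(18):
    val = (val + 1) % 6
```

Increment mod 6, 18 times = 0
`val` takes the values: 0 → 1 → 2 → 3 → 4 → 5 → 0 → 1 → 2 → 3 → 4 → 5 → 0 → 1 → 2 → 3 → 4 → 5 → 0

Answer: 0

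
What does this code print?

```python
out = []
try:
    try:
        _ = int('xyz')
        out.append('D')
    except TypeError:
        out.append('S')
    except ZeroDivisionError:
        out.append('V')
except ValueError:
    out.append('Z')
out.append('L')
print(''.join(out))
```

Execution trace: 'Z' (outer except ValueError) → 'L' (after the try/except). Output: ZL

Answer: ZL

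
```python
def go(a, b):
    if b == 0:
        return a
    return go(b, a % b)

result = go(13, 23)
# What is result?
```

go(13, 23) -> go(23, 13) -> go(13, 10) -> go(10, 3) -> go(3, 1) -> go(1, 0) -> 1

Answer: 1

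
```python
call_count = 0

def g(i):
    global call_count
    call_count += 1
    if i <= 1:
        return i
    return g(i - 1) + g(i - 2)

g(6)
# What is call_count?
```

Calls(i) = 1 + Calls(i-1) + Calls(i-2); Calls(0)=Calls(1)=1. For i=6 this gives 25.

Answer: 25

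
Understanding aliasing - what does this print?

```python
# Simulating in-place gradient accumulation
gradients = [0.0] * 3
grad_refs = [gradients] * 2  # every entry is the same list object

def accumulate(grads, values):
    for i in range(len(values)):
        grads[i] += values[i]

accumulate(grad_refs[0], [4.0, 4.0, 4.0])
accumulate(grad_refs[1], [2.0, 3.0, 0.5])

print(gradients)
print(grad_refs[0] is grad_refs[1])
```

Key concept: gradient accumulation aliasing.
Step by step:
`gradients = [0.0] * 3` → gradients = [0.0, 0.0, 0.0]
`grad_refs = [gradients] * 2` → grad_refs = [[0.0, 0.0, 0.0], [0.0, 0.0, 0.0]]
`accumulate(grad_refs[0], [4.0, 4.0, 4.0])` → gradients = [4.0, 4.0, 4.0]; grad_refs = [[4.0, 4.0, 4.0], [4.0, 4.0, 4.0]]
`accumulate(grad_refs[1], [2.0, 3.0, 0.5])` → gradients = [6.0, 7.0, 4.5]; grad_refs = [[6.0, 7.0, 4.5], [6.0, 7.0, 4.5]]
`print(gradients)` → prints [6.0, 7.0, 4.5]
`print(grad_refs[0] is grad_refs[1])` → prints True

Answer:
[6.0, 7.0, 4.5]
True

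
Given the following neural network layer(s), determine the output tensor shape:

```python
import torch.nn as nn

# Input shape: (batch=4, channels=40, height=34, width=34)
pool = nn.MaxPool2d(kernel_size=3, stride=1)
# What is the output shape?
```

Input: (4, 40, 34, 34) -> Output: (4, 40, 32, 32)

Answer: (4, 40, 32, 32)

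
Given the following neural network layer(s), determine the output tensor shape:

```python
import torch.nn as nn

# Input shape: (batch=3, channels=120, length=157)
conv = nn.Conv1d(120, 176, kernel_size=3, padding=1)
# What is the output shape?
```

Input: (3, 120, 157) -> Output: (3, 176, 157)

Answer: (3, 176, 157)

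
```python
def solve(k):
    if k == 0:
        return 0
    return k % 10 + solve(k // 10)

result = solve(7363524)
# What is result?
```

Sum of digits of 7363524: 4 + 2 + 5 + 3 + 6 + 3 + 7 = 30

Answer: 30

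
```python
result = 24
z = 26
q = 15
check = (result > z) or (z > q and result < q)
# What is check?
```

Trace:
`result = 24` → result = 24
`z = 26` → z = 26
`q = 15` → q = 15
`check = (result > z) or (z > q and result < q)` → check = False
So check = False

Answer: False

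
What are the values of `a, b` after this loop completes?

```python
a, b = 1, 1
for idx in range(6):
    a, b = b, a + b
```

Fibonacci: after 6 iterations
`a, b` takes the values: (1, 1) → (1, 2) → (2, 3) → (3, 5) → (5, 8) → (8, 13) → (13, 21)

Answer: 13, 21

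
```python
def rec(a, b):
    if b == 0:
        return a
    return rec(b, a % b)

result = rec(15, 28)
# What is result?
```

rec(15, 28) -> rec(28, 15) -> rec(15, 13) -> rec(13, 2) -> rec(2, 1) -> rec(1, 0) -> 1

Answer: 1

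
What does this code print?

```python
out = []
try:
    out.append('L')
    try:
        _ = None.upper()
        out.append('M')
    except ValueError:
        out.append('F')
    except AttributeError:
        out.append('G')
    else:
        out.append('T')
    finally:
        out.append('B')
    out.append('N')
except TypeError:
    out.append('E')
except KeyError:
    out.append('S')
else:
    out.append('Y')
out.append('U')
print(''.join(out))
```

Execution trace: 'L' (try body) → 'G' (inner except AttributeError) → 'B' (inner finally) → 'N' (try body, no exception) → 'Y' (else) → 'U' (after the try/except). Output: LGBNYU

Answer: LGBNYU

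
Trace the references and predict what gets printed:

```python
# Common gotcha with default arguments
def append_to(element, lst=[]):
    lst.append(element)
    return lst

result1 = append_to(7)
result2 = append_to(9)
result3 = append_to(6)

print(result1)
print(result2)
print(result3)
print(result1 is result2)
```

Key concept: mutable default argument gotcha.
Step by step:
`result1 = append_to(7)` → result1 = [7]
`result2 = append_to(9)` → result1 = [7, 9] (same object as result2); result2 = [7, 9] (same object as result1)
`result3 = append_to(6)` → result1 = [7, 9, 6] (same object as result2, result3); result2 = [7, 9, 6] (same object as result1, result3); result3 = [7, 9, 6] (same object as result1, result2)
`print(result1)` → prints [7, 9, 6]
`print(result2)` → prints [7, 9, 6]
`print(result3)` → prints [7, 9, 6]
`print(result1 is result2)` → prints True

Answer:
[7, 9, 6]
[7, 9, 6]
[7, 9, 6]
True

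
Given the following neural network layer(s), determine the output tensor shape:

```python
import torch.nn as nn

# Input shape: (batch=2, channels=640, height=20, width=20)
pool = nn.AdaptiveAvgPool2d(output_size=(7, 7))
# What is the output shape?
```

Input: (2, 640, 20, 20) -> Output: (2, 640, 7, 7)

Answer: (2, 640, 7, 7)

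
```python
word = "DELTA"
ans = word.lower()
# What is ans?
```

Trace:
`word = "DELTA"` → word = 'DELTA'
`ans = word.lower()` → ans = 'delta'
So ans = 'delta'

Answer: 'delta'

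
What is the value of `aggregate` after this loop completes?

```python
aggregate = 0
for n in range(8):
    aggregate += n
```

Sum of 0 to 7 = 28
`aggregate` takes the values: 0 → 1 → 3 → 6 → 10 → 15 → 21 → 28

Answer: 28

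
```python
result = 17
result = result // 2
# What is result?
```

Trace:
`result = 17` → result = 17
`result = result // 2` → result = 8
So result = 8

Answer: 8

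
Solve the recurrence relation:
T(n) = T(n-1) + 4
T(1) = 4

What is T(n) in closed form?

Unrolling: T(n) = T(1) + 4·(n-1) = 4 + 4(n-1) = 4n.

Answer: T(n) = 4n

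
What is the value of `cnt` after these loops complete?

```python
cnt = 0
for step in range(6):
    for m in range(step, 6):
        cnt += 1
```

Upper triangle: 6 + 5 + ... + 1
`cnt` takes the values: 0 → 1 → 2 → 3 → 4 → 5 → 6 → 7 → 8 → 9 → 10 → 11 → 12 → 13 → 14 → 15 → 16 → 17 → 18 → 19 → 20 → 21

Answer: 21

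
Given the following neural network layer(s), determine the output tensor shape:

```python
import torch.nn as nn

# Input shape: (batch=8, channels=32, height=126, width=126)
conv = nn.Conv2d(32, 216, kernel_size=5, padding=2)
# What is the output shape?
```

Input: (8, 32, 126, 126) -> Output: (8, 216, 126, 126)

Answer: (8, 216, 126, 126)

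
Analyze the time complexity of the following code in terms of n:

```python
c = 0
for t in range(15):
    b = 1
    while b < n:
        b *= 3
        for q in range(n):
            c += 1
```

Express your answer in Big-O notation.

Each loop level contributes: 1 × log n × n. Multiplying the contributions gives O(n log n).

Answer: O(n log n)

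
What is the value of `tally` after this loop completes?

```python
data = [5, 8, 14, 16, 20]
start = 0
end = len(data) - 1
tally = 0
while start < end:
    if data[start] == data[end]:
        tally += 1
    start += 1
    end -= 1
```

Count matching pairs from ends
`tally` takes the values: 0

Answer: 0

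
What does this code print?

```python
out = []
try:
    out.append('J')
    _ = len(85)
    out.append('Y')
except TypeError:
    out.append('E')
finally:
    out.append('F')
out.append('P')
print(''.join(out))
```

Execution trace: 'J' (try body) → 'E' (except TypeError) → 'F' (finally) → 'P' (after the try/except). Output: JEFP

Answer: JEFP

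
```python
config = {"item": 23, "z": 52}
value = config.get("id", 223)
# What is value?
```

Trace:
`config = {"item": 23, "z": 52}` → config = {'item': 23, 'z': 52}
`value = config.get("id", 223)` → value = 223
So value = 223

Answer: 223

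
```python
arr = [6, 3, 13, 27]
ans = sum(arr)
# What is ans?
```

Trace:
`arr = [6, 3, 13, 27]` → arr = [6, 3, 13, 27]
`ans = sum(arr)` → ans = 49
So ans = 49

Answer: 49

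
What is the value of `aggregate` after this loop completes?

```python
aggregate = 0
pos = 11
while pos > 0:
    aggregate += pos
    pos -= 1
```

Sum 11 down to 1
`aggregate` takes the values: 0 → 11 → 21 → 30 → 38 → 45 → 51 → 56 → 60 → 63 → 65 → 66

Answer: 66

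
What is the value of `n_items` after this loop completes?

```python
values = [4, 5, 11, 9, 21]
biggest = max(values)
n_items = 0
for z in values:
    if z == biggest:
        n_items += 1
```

Count of max value 21 in [4, 5, 11, 9, 21]
`n_items` takes the values: 0 → 1

Answer: 1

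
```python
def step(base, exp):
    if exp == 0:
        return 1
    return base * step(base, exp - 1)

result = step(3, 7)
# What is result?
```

step(3, 7) = 3 * 3 * 3 * 3 * 3 * 3 * 3 = 2187

Answer: 2187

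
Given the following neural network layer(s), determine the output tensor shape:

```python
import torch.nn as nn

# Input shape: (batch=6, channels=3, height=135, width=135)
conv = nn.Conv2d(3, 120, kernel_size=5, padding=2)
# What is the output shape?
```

Input: (6, 3, 135, 135) -> Output: (6, 120, 135, 135)

Answer: (6, 120, 135, 135)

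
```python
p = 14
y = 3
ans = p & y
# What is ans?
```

Trace:
`p = 14` → p = 14
`y = 3` → y = 3
`ans = p & y` → ans = 2
So ans = 2

Answer: 2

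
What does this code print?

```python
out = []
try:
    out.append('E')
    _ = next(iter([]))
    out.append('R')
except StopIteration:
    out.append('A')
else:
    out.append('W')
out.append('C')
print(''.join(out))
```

Execution trace: 'E' (try body) → 'A' (except StopIteration) → 'C' (after the try/except). Output: EAC

Answer: EAC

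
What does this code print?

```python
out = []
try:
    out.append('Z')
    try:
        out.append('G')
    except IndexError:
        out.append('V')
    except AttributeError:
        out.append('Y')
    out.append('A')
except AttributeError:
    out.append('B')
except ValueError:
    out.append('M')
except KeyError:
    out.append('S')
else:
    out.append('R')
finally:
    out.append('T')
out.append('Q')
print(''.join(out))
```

Execution trace: 'Z' (try body) → 'G' (inner try body, no exception) → 'A' (try body, no exception) → 'R' (else) → 'T' (finally) → 'Q' (after the try/except). Output: ZGARTQ

Answer: ZGARTQ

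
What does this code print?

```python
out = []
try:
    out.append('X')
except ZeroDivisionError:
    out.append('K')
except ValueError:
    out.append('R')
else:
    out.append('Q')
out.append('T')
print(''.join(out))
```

Execution trace: 'X' (try body, no exception) → 'Q' (else) → 'T' (after the try/except). Output: XQT

Answer: XQT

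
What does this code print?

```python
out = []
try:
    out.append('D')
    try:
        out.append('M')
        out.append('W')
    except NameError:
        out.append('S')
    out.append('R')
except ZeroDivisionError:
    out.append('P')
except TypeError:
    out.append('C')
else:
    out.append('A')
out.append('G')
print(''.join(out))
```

Execution trace: 'D' (try body) → 'M' (inner try body) → 'W' (inner try body, no exception) → 'R' (try body, no exception) → 'A' (else) → 'G' (after the try/except). Output: DMWRAG

Answer: DMWRAG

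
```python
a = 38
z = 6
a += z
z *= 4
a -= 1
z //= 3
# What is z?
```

Trace:
`a = 38` → a = 38
`z = 6` → z = 6
`a += z` → a = 44
`z *= 4` → z = 24
`a -= 1` → a = 43
`z //= 3` → z = 8
So z = 8

Answer: 8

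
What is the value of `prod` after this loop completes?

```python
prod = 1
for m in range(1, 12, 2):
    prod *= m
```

Product of 1, 3, 5, ... up to 11
`prod` takes the values: 1 → 3 → 15 → 105 → 945 → 10395

Answer: 10395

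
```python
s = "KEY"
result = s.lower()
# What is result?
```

Trace:
`s = "KEY"` → s = 'KEY'
`result = s.lower()` → result = 'key'
So result = 'key'

Answer: 'key'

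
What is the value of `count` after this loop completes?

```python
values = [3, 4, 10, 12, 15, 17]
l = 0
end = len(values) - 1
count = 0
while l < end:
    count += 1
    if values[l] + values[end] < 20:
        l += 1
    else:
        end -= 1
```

Steps to find pair summing to 20
`count` takes the values: 0 → 1 → 2 → 3 → 4 → 5

Answer: 5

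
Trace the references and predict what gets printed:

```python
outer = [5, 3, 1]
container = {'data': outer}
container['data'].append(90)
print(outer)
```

Key concept: dict holds reference to list.
Step by step:
`outer = [5, 3, 1]` → outer = [5, 3, 1]
`container = {'data': outer}` → container = {'data': [5, 3, 1]}
`container['data'].append(90)` → outer = [5, 3, 1, 90]; container = {'data': [5, 3, 1, 90]}
`print(outer)` → prints [5, 3, 1, 90]

Answer: [5, 3, 1, 90]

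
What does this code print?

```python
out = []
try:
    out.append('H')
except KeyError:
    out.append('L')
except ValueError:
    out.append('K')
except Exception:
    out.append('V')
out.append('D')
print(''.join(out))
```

Execution trace: 'H' (try body, no exception) → 'D' (after the try/except). Output: HD

Answer: HD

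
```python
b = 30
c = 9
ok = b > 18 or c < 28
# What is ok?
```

Trace:
`b = 30` → b = 30
`c = 9` → c = 9
`ok = b > 18 or c < 28` → ok = True
So ok = True

Answer: True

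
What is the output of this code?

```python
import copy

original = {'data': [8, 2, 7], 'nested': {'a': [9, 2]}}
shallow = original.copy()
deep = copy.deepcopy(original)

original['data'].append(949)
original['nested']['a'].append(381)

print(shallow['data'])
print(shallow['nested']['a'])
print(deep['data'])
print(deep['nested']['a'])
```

Key concept: comparing shallow vs deep copy.
Step by step:
`original = {'data': [8, 2, 7], 'nested': {'a': [9, 2]}}` → original = {'data': [8, 2, 7], 'nested': {'a': [9, 2]}}
`shallow = original.copy()` → shallow = {'data': [8, 2, 7], 'nested': {'a': [9, 2]}}
`deep = copy.deepcopy(original)` → deep = {'data': [8, 2, 7], 'nested': {'a': [9, 2]}}
`original['data'].append(949)` → original = {'data': [8, 2, 7, 949], 'nested': {'a': [9, 2]}}; shallow = {'data': [8, 2, 7, 949], 'nested': {'a': [9, 2]}}
`original['nested']['a'].append(381)` → original = {'data': [8, 2, 7, 949], 'nested': {'a': [9, 2, 381]}}; shallow = {'data': [8, 2, 7, 949], 'nested': {'a': [9, 2, 381]}}
`print(shallow['data'])` → prints [8, 2, 7, 949]
`print(shallow['nested']['a'])` → prints [9, 2, 381]
`print(deep['data'])` → prints [8, 2, 7]
`print(deep['nested']['a'])` → prints [9, 2]

Answer:
[8, 2, 7, 949]
[9, 2, 381]
[8, 2, 7]
[9, 2]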